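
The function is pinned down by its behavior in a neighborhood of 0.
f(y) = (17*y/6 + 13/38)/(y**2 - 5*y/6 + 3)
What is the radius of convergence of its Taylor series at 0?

The radius of convergence is sqrt(3).

Denominator factor (y**2 - 5*y/6 + 3): discriminant -407/36, complex-conjugate roots (5/12) + ((1/12)*sqrt(407))*i and (5/12) - ((1/12)*sqrt(407))*i; poles of order 1, moduli sqrt(3) and sqrt(3).
The radius of convergence is the smallest modulus among the singular points: sqrt(3).


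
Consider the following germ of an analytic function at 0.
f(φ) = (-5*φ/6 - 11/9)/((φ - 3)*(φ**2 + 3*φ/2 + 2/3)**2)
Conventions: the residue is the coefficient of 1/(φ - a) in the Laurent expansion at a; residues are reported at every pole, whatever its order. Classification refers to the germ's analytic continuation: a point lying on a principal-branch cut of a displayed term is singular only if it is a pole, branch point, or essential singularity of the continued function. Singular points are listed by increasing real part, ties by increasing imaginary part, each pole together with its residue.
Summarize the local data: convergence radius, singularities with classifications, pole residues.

Radius of convergence at 0: (1/3)*sqrt(6).
At (-3/4) - ((1/12)*sqrt(15))*i: a pole of order 2; residue (67/7225) + ((2309/7225)*sqrt(15))*i.
At (-3/4) + ((1/12)*sqrt(15))*i: a pole of order 2; residue (67/7225) - ((2309/7225)*sqrt(15))*i.
At 3: a pole of order 1; residue -134/7225.

Denominator factor (φ**2 + 3*φ/2 + 2/3)^2: discriminant -5/12, complex-conjugate roots (-3/4) + ((1/12)*sqrt(15))*i and (-3/4) - ((1/12)*sqrt(15))*i; poles of order 2, moduli (1/3)*sqrt(6) and (1/3)*sqrt(6).
Denominator factor (φ - 3): pole of order 1 at 3, modulus 3.
The radius of convergence is the smallest modulus among the singular points: (1/3)*sqrt(6).
The factor φ**2 + 3*φ/2 + 2/3 splits as (φ - a)(φ - a') with a = (-3/4) - ((1/12)*sqrt(15))*i, a' = (-3/4) + ((1/12)*sqrt(15))*i. At the order-2 pole a set g(φ) = (φ - a)^2*f(φ) = [(-5*φ/6 - 11/9)/(φ - 3)] / (φ - a')^2.
Order-2 pole: residue = g'(a); g'((-3/4) - ((1/12)*sqrt(15))*i) = (67/7225) + ((2309/7225)*sqrt(15))*i, so the residue is (67/7225) + ((2309/7225)*sqrt(15))*i.
The factor φ**2 + 3*φ/2 + 2/3 splits as (φ - a)(φ - a') with a = (-3/4) + ((1/12)*sqrt(15))*i, a' = (-3/4) - ((1/12)*sqrt(15))*i. At the order-2 pole a set g(φ) = (φ - a)^2*f(φ) = [(-5*φ/6 - 11/9)/(φ - 3)] / (φ - a')^2.
Order-2 pole: residue = g'(a); g'((-3/4) + ((1/12)*sqrt(15))*i) = (67/7225) - ((2309/7225)*sqrt(15))*i, so the residue is (67/7225) - ((2309/7225)*sqrt(15))*i.
At the order-1 pole 3 set g(φ) = (φ - (3))*f(φ) = (-5*φ/6 - 11/9)/(φ**2 + 3*φ/2 + 2/3)**2.
Simple pole: residue = g(a) at a = 3, which is -134/7225.
List the singular points by increasing real part (a conjugate pair: the negative imaginary part first).


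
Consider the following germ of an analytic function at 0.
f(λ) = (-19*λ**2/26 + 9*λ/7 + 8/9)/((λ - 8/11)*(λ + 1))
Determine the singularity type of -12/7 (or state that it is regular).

Denominator factors: λ + 1 = -5/7 at λ = -12/7; λ - 8/11 = -188/77 at λ = -12/7 — none vanishes.
So the germ continues analytically to -12/7.

The point is a regular point.


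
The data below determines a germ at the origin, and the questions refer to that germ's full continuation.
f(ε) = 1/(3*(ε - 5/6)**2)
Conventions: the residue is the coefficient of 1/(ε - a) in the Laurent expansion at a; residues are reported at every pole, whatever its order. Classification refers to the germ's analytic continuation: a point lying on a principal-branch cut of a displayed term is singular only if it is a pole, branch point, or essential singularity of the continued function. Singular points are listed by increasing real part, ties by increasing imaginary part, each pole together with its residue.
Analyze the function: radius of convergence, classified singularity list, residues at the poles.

Denominator factor (ε - 5/6)^2: pole of order 2 at 5/6, modulus 5/6.
The radius of convergence is the smallest modulus among the singular points: 5/6.
At the order-2 pole 5/6 set g(ε) = (ε - (5/6))^2*f(ε) = 1/3.
Order-2 pole: residue = g'(a); g'(5/6) = 0, so the residue is 0.

Radius of convergence at 0: 5/6.
At 5/6: a pole of order 2; residue 0.


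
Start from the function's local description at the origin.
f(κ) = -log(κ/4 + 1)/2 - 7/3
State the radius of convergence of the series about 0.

Branch term (-1/2)*log(1 - κ/(-4)): its argument vanishes at κ = -4, a logarithmic branch point, modulus 4.
The radius of convergence is the smallest modulus among the singular points: 4.

The radius of convergence is 4.


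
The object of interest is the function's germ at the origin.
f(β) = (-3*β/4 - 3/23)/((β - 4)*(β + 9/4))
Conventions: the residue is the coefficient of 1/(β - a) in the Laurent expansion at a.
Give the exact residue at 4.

The residue is -288/575.

At the order-1 pole 4 set g(β) = (β - (4))*f(β) = (-3*β/4 - 3/23)/(β + 9/4).
Simple pole: residue = g(a) at a = 4, which is -288/575.


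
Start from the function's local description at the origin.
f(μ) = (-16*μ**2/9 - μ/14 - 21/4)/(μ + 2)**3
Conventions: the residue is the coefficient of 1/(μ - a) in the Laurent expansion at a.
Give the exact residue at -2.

At the order-3 pole -2 set g(μ) = (μ - (-2))^3*f(μ) = -16*μ**2/9 - μ/14 - 21/4.
Order-3 pole: residue = g''(a)/2; g''(-2) = -32/9, so the residue is -16/9.

The residue is -16/9.


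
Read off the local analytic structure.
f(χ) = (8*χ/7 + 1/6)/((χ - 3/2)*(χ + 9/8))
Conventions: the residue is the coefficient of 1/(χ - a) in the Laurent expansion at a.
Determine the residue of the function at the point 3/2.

The residue is 316/441.

At the order-1 pole 3/2 set g(χ) = (χ - (3/2))*f(χ) = (8*χ/7 + 1/6)/(χ + 9/8).
Simple pole: residue = g(a) at a = 3/2, which is 316/441.


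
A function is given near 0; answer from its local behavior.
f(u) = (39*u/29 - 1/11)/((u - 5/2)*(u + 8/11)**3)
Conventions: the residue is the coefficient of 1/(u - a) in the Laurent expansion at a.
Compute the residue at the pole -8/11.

The residue is -1010108/10379419.

At the order-3 pole -8/11 set g(u) = (u - (-8/11))^3*f(u) = (39*u/29 - 1/11)/(u - 5/2).
Order-3 pole: residue = g''(a)/2; g''(-8/11) = -2020216/10379419, so the residue is -1010108/10379419.


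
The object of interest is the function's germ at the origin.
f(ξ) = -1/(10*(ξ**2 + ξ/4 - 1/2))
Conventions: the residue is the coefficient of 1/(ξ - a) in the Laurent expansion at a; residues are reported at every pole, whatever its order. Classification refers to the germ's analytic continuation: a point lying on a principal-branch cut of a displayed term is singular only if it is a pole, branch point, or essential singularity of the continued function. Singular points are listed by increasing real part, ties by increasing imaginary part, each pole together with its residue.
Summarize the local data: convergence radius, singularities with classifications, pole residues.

Radius of convergence at 0: -1/8 + (1/8)*sqrt(33).
At -1/8 - (1/8)*sqrt(33): a pole of order 1; residue (2/165)*sqrt(33).
At -1/8 + (1/8)*sqrt(33): a pole of order 1; residue -(2/165)*sqrt(33).

Denominator factor (ξ**2 + ξ/4 - 1/2): discriminant 33/16, real irrational roots -1/8 + (1/8)*sqrt(33) and -1/8 - (1/8)*sqrt(33); poles of order 1, moduli -1/8 + (1/8)*sqrt(33) and 1/8 + (1/8)*sqrt(33).
The radius of convergence is the smallest modulus among the singular points: -1/8 + (1/8)*sqrt(33).
The factor ξ**2 + ξ/4 - 1/2 splits as (ξ - a)(ξ - a') with a = -1/8 - (1/8)*sqrt(33), a' = -1/8 + (1/8)*sqrt(33). At the order-1 pole a set g(ξ) = (ξ - a)*f(ξ) = [-1/10] / (ξ - a').
Simple pole: residue = g(a) at a = -1/8 - (1/8)*sqrt(33), which is (2/165)*sqrt(33).
The factor ξ**2 + ξ/4 - 1/2 splits as (ξ - a)(ξ - a') with a = -1/8 + (1/8)*sqrt(33), a' = -1/8 - (1/8)*sqrt(33). At the order-1 pole a set g(ξ) = (ξ - a)*f(ξ) = [-1/10] / (ξ - a').
Simple pole: residue = g(a) at a = -1/8 + (1/8)*sqrt(33), which is -(2/165)*sqrt(33).
List the singular points by increasing real part (a conjugate pair: the negative imaginary part first).


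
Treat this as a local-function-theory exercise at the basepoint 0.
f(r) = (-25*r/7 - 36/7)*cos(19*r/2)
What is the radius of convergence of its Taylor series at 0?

The radius of convergence is infinite.

The factor cos(19*r/2) is entire and contributes no finite singular point.
The polynomial part has no poles.
No finite singular points: the Taylor series at 0 converges everywhere.


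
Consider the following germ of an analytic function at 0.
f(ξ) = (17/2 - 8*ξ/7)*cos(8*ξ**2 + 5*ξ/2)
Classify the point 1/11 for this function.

The point is a regular point.

There is no denominator, hence no pole anywhere.
The factor cos(8*ξ**2 + 5*ξ/2) is entire.
So the germ continues analytically to 1/11.


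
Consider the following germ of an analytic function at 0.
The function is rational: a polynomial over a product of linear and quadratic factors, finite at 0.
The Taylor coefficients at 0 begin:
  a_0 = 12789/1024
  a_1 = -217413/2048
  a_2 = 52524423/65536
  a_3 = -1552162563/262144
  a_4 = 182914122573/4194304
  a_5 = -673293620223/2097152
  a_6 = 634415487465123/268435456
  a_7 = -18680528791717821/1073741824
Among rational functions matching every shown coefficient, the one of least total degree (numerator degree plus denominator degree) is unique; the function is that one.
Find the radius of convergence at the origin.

No rational of total degree below 4 reproduces all 8 coefficients; solving the [0/4] Pade equations on them gives f(w) = -29/(8*(w + 8/7)**2*(w**2 - 3*w/2 - 2/9)), whose expansion matches every shown term.
Denominator factor (w**2 - 3*w/2 - 2/9): discriminant 113/36, real irrational roots 3/4 + (1/12)*sqrt(113) and 3/4 - (1/12)*sqrt(113); poles of order 1, moduli 3/4 + (1/12)*sqrt(113) and -3/4 + (1/12)*sqrt(113).
Denominator factor (w + 8/7)^2: pole of order 2 at -8/7, modulus 8/7.
The radius of convergence is the smallest modulus among the singular points: -3/4 + (1/12)*sqrt(113).

The radius of convergence is -3/4 + (1/12)*sqrt(113).


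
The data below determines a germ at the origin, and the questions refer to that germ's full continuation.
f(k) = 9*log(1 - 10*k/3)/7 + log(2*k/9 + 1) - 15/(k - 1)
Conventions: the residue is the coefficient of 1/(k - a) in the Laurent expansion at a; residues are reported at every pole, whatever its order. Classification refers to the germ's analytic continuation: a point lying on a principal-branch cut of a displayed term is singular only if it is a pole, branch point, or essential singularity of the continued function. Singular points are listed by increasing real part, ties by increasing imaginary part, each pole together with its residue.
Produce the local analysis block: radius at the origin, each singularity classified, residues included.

Radius of convergence at 0: 3/10.
At -9/2: a logarithmic branch point.
At 3/10: a logarithmic branch point.
At 1: a pole of order 1; residue -15.

Denominator factor (k - 1): pole of order 1 at 1, modulus 1.
Branch term (1)*log(1 - k/(-9/2)): its argument vanishes at k = -9/2, a logarithmic branch point, modulus 9/2.
Branch term (9/7)*log(1 - k/(3/10)): its argument vanishes at k = 3/10, a logarithmic branch point, modulus 3/10.
The radius of convergence is the smallest modulus among the singular points: 3/10.
The branch terms are analytic at 1 and contribute nothing to the residue; only the rational part matters.
At the order-1 pole 1 set g(k) = (k - (1))*(rational part) = -15.
Simple pole: residue = g(a) at a = 1, which is -15.
List the singular points by increasing real part (a conjugate pair: the negative imaginary part first).


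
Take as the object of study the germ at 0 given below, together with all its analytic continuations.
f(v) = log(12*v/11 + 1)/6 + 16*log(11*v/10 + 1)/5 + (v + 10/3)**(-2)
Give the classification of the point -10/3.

The denominator factor v + 10/3 vanishes at -10/3 and appears to the power 2; the numerator there equals 1, nonzero, and no other factor vanishes.
The branch terms are analytic at this point.
Hence a pole whose order is the multiplicity, 2.

The point is a pole of order 2.


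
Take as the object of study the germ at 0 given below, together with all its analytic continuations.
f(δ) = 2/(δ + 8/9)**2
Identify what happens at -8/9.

The point is a pole of order 2.

The denominator factor δ + 8/9 vanishes at -8/9 and appears to the power 2; the numerator there equals 2, nonzero, and no other factor vanishes.
Hence a pole whose order is the multiplicity, 2.


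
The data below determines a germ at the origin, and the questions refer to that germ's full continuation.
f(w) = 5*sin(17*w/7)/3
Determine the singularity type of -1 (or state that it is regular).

The point is a regular point.

There is no denominator, hence no pole anywhere.
The factor -sin(17*w/7) is entire.
So the germ continues analytically to -1.


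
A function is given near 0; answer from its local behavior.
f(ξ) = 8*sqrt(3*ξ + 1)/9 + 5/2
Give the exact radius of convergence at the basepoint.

Branch term (8/9)*sqrt(1 - ξ/(-1/3)): its argument vanishes at ξ = -1/3, a square-root branch point, modulus 1/3.
The radius of convergence is the smallest modulus among the singular points: 1/3.

The radius of convergence is 1/3.


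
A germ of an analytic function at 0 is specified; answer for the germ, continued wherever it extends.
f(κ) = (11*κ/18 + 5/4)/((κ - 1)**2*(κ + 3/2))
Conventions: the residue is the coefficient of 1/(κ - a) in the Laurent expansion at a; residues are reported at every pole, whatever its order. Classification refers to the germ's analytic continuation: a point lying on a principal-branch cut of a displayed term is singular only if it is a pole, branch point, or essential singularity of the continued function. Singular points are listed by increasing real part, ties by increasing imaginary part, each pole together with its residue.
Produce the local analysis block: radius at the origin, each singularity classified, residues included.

Denominator factor (κ - 1)^2: pole of order 2 at 1, modulus 1.
Denominator factor (κ + 3/2): pole of order 1 at -3/2, modulus 3/2.
The radius of convergence is the smallest modulus among the singular points: 1.
At the order-1 pole -3/2 set g(κ) = (κ - (-3/2))*f(κ) = (11*κ/18 + 5/4)/(κ - 1)**2.
Simple pole: residue = g(a) at a = -3/2, which is 4/75.
At the order-2 pole 1 set g(κ) = (κ - (1))^2*f(κ) = (11*κ/18 + 5/4)/(κ + 3/2).
Order-2 pole: residue = g'(a); g'(1) = -4/75, so the residue is -4/75.
List the singular points by increasing real part (a conjugate pair: the negative imaginary part first).

Radius of convergence at 0: 1.
At -3/2: a pole of order 1; residue 4/75.
At 1: a pole of order 2; residue -4/75.


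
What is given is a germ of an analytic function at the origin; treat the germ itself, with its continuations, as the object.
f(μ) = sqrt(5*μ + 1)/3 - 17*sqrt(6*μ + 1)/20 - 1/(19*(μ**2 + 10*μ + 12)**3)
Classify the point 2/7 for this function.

Denominator factors: μ**2 + 10*μ + 12 = 732/49 at μ = 2/7 — none vanishes.
Branch term sqrt(1 - μ/(-1/6)): argument at 2/7 is 19/7, nonzero, so 2/7 is not its branch point (a point on a principal cut is still regular for the continued germ).
Branch term sqrt(1 - μ/(-1/5)): argument at 2/7 is 17/7, nonzero, so 2/7 is not its branch point (a point on a principal cut is still regular for the continued germ).
So the germ continues analytically to 2/7.

The point is a regular point.


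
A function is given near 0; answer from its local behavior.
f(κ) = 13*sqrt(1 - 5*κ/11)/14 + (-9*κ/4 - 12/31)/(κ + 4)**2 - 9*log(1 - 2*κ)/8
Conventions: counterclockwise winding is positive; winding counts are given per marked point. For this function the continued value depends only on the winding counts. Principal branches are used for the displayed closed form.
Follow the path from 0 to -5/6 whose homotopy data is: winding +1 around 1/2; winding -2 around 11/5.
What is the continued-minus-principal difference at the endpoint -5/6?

Continued minus principal equals -(9/4)*pi*i.

The rational part is single-valued and drops out of the difference; each branch term changes only by its own monodromy.
(13/14)*sqrt(1 - κ/(11/5)): winding -2 is even, the square root returns to the same sheet, contribution 0.
(-9/8)*log(1 - κ/(1/2)): each positive loop around 1/2 adds 2*pi*i to the log, so winding +1 contributes (-9/8)*(1)*2*pi*i = -(9/4)*pi*i.
Summing the contributions at κ = -5/6 gives -(9/4)*pi*i.


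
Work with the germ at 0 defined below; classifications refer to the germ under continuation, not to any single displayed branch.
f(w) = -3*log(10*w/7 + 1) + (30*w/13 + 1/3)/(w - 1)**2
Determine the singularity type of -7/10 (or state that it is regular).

The term (-3)*log(1 - w/(-7/10)) has argument 1 - -7/10/(-7/10) = 0 at -7/10: a logarithmic (infinitely-sheeted) branch point; the remaining terms are analytic or single-valued there.

The point is a logarithmic branch point.


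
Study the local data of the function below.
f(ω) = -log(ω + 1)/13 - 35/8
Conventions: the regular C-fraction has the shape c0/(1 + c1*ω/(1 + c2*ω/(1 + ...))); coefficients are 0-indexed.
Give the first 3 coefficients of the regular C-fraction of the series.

Taylor coefficients (expand at 0): a_0 = -35/8, a_1 = -1/13, a_2 = 1/26.
c0 = a_0 = -35/8. Peel one level at a time: if S = 1 + c*ω/S' with S'(0) = 1, then c is the ω-coefficient of S and S' = c*ω/(S - 1).
S_1 = c0/f = 1 + (-8/455)*ω + (1884/207025)*ω^2 + ...; c1 = -8/455.
S_2 = c1*ω/(S_1 - 1) = 1 + (471/910)*ω + ...; c2 = 471/910.

The regular C-fraction coefficients are [-35/8, -8/455, 471/910].


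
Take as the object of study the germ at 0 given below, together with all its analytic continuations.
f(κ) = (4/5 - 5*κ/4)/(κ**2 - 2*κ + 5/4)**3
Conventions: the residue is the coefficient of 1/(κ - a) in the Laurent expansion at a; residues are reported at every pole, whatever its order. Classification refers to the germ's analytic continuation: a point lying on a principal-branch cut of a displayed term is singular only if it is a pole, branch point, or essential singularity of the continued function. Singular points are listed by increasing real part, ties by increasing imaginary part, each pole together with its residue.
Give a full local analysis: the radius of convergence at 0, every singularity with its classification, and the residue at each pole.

Denominator factor (κ**2 - 2*κ + 5/4)^3: discriminant -1, complex-conjugate roots (1) + (1/2)*i and (1) - (1/2)*i; poles of order 3, moduli (1/2)*sqrt(5) and (1/2)*sqrt(5).
The radius of convergence is the smallest modulus among the singular points: (1/2)*sqrt(5).
The factor κ**2 - 2*κ + 5/4 splits as (κ - a)(κ - a') with a = (1) - (1/2)*i, a' = (1) + (1/2)*i. At the order-3 pole a set g(κ) = (κ - a)^3*f(κ) = [4/5 - 5*κ/4] / (κ - a')^3.
Order-3 pole: residue = g''(a)/2; g''((1) - (1/2)*i) = -(27/5)*i, so the residue is -(27/10)*i.
The factor κ**2 - 2*κ + 5/4 splits as (κ - a)(κ - a') with a = (1) + (1/2)*i, a' = (1) - (1/2)*i. At the order-3 pole a set g(κ) = (κ - a)^3*f(κ) = [4/5 - 5*κ/4] / (κ - a')^3.
Order-3 pole: residue = g''(a)/2; g''((1) + (1/2)*i) = (27/5)*i, so the residue is (27/10)*i.
List the singular points by increasing real part (a conjugate pair: the negative imaginary part first).

Radius of convergence at 0: (1/2)*sqrt(5).
At (1) - (1/2)*i: a pole of order 3; residue -(27/10)*i.
At (1) + (1/2)*i: a pole of order 3; residue (27/10)*i.


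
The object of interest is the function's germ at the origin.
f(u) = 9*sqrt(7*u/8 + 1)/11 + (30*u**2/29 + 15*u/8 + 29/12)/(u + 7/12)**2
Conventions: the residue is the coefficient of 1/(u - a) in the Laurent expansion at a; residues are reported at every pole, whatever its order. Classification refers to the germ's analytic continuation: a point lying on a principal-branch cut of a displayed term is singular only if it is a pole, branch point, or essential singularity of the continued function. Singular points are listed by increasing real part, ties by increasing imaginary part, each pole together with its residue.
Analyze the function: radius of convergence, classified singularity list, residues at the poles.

Radius of convergence at 0: 7/12.
At -8/7: an algebraic (square-root) branch point.
At -7/12: a pole of order 2; residue 155/232.

Denominator factor (u + 7/12)^2: pole of order 2 at -7/12, modulus 7/12.
Branch term (9/11)*sqrt(1 - u/(-8/7)): its argument vanishes at u = -8/7, a square-root branch point, modulus 8/7.
The radius of convergence is the smallest modulus among the singular points: 7/12.
The branch term is analytic at -7/12 and contributes nothing to the residue; only the rational part matters.
At the order-2 pole -7/12 set g(u) = (u - (-7/12))^2*(rational part) = 30*u**2/29 + 15*u/8 + 29/12.
Order-2 pole: residue = g'(a); g'(-7/12) = 155/232, so the residue is 155/232.
List the singular points by increasing real part (a conjugate pair: the negative imaginary part first).


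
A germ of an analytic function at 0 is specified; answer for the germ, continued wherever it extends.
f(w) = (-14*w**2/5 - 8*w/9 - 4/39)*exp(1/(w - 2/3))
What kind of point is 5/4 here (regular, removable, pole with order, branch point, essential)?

The point is a regular point.

There is no denominator, hence no pole anywhere.
The essential point of exp(1/(w - (2/3))) is 2/3, not 5/4.
So the germ continues analytically to 5/4.


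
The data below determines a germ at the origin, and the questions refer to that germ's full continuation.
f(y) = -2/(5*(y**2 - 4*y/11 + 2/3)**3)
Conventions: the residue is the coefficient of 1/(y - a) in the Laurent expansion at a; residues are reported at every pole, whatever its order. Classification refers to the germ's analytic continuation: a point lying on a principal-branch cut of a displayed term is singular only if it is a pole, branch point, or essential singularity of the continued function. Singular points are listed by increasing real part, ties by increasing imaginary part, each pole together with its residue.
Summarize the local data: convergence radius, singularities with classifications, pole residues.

Denominator factor (y**2 - 4*y/11 + 2/3)^3: discriminant -920/363, complex-conjugate roots (2/11) + ((1/33)*sqrt(690))*i and (2/11) - ((1/33)*sqrt(690))*i; poles of order 3, moduli (1/3)*sqrt(6) and (1/3)*sqrt(6).
The radius of convergence is the smallest modulus among the singular points: (1/3)*sqrt(6).
The factor y**2 - 4*y/11 + 2/3 splits as (y - a)(y - a') with a = (2/11) - ((1/33)*sqrt(690))*i, a' = (2/11) + ((1/33)*sqrt(690))*i. At the order-3 pole a set g(y) = (y - a)^3*f(y) = [-2/5] / (y - a')^3.
Order-3 pole: residue = g''(a)/2; g''((2/11) - ((1/33)*sqrt(690))*i) = -((4348377/243340000)*sqrt(690))*i, so the residue is -((4348377/486680000)*sqrt(690))*i.
The factor y**2 - 4*y/11 + 2/3 splits as (y - a)(y - a') with a = (2/11) + ((1/33)*sqrt(690))*i, a' = (2/11) - ((1/33)*sqrt(690))*i. At the order-3 pole a set g(y) = (y - a)^3*f(y) = [-2/5] / (y - a')^3.
Order-3 pole: residue = g''(a)/2; g''((2/11) + ((1/33)*sqrt(690))*i) = ((4348377/243340000)*sqrt(690))*i, so the residue is ((4348377/486680000)*sqrt(690))*i.
List the singular points by increasing real part (a conjugate pair: the negative imaginary part first).

Radius of convergence at 0: (1/3)*sqrt(6).
At (2/11) - ((1/33)*sqrt(690))*i: a pole of order 3; residue -((4348377/486680000)*sqrt(690))*i.
At (2/11) + ((1/33)*sqrt(690))*i: a pole of order 3; residue ((4348377/486680000)*sqrt(690))*i.


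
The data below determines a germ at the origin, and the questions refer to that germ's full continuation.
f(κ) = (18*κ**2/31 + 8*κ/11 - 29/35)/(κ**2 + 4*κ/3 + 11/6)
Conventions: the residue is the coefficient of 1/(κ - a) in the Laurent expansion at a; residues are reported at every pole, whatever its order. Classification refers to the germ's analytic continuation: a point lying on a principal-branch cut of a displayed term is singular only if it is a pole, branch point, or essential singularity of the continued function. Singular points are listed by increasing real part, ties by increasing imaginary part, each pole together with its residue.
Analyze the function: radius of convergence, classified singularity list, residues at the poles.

Denominator factor (κ**2 + 4*κ/3 + 11/6): discriminant -50/9, complex-conjugate roots (-2/3) + ((5/6)*sqrt(2))*i and (-2/3) - ((5/6)*sqrt(2))*i; poles of order 1, moduli (1/6)*sqrt(66) and (1/6)*sqrt(66).
The radius of convergence is the smallest modulus among the singular points: (1/6)*sqrt(66).
The factor κ**2 + 4*κ/3 + 11/6 splits as (κ - a)(κ - a') with a = (-2/3) - ((5/6)*sqrt(2))*i, a' = (-2/3) + ((5/6)*sqrt(2))*i. At the order-1 pole a set g(κ) = (κ - a)*f(κ) = [18*κ**2/31 + 8*κ/11 - 29/35] / (κ - a').
Simple pole: residue = g(a) at a = (-2/3) - ((5/6)*sqrt(2))*i, which is (-8/341) - ((33331/59675)*sqrt(2))*i.
The factor κ**2 + 4*κ/3 + 11/6 splits as (κ - a)(κ - a') with a = (-2/3) + ((5/6)*sqrt(2))*i, a' = (-2/3) - ((5/6)*sqrt(2))*i. At the order-1 pole a set g(κ) = (κ - a)*f(κ) = [18*κ**2/31 + 8*κ/11 - 29/35] / (κ - a').
Simple pole: residue = g(a) at a = (-2/3) + ((5/6)*sqrt(2))*i, which is (-8/341) + ((33331/59675)*sqrt(2))*i.
List the singular points by increasing real part (a conjugate pair: the negative imaginary part first).

Radius of convergence at 0: (1/6)*sqrt(66).
At (-2/3) - ((5/6)*sqrt(2))*i: a pole of order 1; residue (-8/341) - ((33331/59675)*sqrt(2))*i.
At (-2/3) + ((5/6)*sqrt(2))*i: a pole of order 1; residue (-8/341) + ((33331/59675)*sqrt(2))*i.


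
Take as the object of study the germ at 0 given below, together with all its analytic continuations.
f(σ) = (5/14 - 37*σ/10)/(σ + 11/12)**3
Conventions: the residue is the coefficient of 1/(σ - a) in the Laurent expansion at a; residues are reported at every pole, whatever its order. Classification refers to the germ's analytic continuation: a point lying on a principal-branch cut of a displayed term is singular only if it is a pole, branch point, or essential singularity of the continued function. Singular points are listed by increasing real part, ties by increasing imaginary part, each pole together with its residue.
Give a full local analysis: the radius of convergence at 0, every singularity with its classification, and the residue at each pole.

Denominator factor (σ + 11/12)^3: pole of order 3 at -11/12, modulus 11/12.
The radius of convergence is the smallest modulus among the singular points: 11/12.
At the order-3 pole -11/12 set g(σ) = (σ - (-11/12))^3*f(σ) = 5/14 - 37*σ/10.
Order-3 pole: residue = g''(a)/2; g''(-11/12) = 0, so the residue is 0.

Radius of convergence at 0: 11/12.
At -11/12: a pole of order 3; residue 0.


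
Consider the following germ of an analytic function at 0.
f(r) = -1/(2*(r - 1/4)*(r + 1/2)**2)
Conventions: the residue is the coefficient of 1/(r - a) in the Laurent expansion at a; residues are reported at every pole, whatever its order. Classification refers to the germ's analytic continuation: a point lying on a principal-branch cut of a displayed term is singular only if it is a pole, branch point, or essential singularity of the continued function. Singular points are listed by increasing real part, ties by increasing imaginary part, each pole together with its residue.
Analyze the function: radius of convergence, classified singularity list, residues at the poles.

Radius of convergence at 0: 1/4.
At -1/2: a pole of order 2; residue 8/9.
At 1/4: a pole of order 1; residue -8/9.

Denominator factor (r + 1/2)^2: pole of order 2 at -1/2, modulus 1/2.
Denominator factor (r - 1/4): pole of order 1 at 1/4, modulus 1/4.
The radius of convergence is the smallest modulus among the singular points: 1/4.
At the order-2 pole -1/2 set g(r) = (r - (-1/2))^2*f(r) = -1/(2*(r - 1/4)).
Order-2 pole: residue = g'(a); g'(-1/2) = 8/9, so the residue is 8/9.
At the order-1 pole 1/4 set g(r) = (r - (1/4))*f(r) = -1/(2*(r + 1/2)**2).
Simple pole: residue = g(a) at a = 1/4, which is -8/9.
List the singular points by increasing real part (a conjugate pair: the negative imaginary part first).


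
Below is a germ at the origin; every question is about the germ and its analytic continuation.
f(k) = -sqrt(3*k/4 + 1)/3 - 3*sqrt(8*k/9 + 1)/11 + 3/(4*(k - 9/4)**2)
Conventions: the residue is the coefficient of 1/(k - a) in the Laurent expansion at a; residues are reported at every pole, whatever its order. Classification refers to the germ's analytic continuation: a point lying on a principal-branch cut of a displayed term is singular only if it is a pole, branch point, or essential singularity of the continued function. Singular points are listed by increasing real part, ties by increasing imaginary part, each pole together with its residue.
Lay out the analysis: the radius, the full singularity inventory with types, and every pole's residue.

Denominator factor (k - 9/4)^2: pole of order 2 at 9/4, modulus 9/4.
Branch term (-1/3)*sqrt(1 - k/(-4/3)): its argument vanishes at k = -4/3, a square-root branch point, modulus 4/3.
Branch term (-3/11)*sqrt(1 - k/(-9/8)): its argument vanishes at k = -9/8, a square-root branch point, modulus 9/8.
The radius of convergence is the smallest modulus among the singular points: 9/8.
The branch terms are analytic at 9/4 and contribute nothing to the residue; only the rational part matters.
At the order-2 pole 9/4 set g(k) = (k - (9/4))^2*(rational part) = 3/4.
Order-2 pole: residue = g'(a); g'(9/4) = 0, so the residue is 0.
List the singular points by increasing real part (a conjugate pair: the negative imaginary part first).

Radius of convergence at 0: 9/8.
At -4/3: an algebraic (square-root) branch point.
At -9/8: an algebraic (square-root) branch point.
At 9/4: a pole of order 2; residue 0.


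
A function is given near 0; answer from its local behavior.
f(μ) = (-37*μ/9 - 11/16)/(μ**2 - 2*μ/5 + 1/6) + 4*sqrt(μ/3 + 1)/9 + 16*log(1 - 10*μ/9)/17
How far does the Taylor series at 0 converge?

The radius of convergence is (1/6)*sqrt(6).

Denominator factor (μ**2 - 2*μ/5 + 1/6): discriminant -38/75, complex-conjugate roots (1/5) + ((1/30)*sqrt(114))*i and (1/5) - ((1/30)*sqrt(114))*i; poles of order 1, moduli (1/6)*sqrt(6) and (1/6)*sqrt(6).
Branch term (16/17)*log(1 - μ/(9/10)): its argument vanishes at μ = 9/10, a logarithmic branch point, modulus 9/10.
Branch term (4/9)*sqrt(1 - μ/(-3)): its argument vanishes at μ = -3, a square-root branch point, modulus 3.
The radius of convergence is the smallest modulus among the singular points: (1/6)*sqrt(6).


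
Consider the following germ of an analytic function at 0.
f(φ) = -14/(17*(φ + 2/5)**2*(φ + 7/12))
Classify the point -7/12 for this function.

The denominator factor φ + 7/12 vanishes at -7/12 and appears to the power 1; the numerator there equals -14/17, nonzero, and no other factor vanishes.
Hence a pole whose order is the multiplicity, 1.

The point is a pole of order 1.


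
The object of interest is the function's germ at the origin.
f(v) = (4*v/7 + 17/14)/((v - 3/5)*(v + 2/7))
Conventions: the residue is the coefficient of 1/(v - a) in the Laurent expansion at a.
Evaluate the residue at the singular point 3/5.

At the order-1 pole 3/5 set g(v) = (v - (3/5))*f(v) = (4*v/7 + 17/14)/(v + 2/7).
Simple pole: residue = g(a) at a = 3/5, which is 109/62.

The residue is 109/62.


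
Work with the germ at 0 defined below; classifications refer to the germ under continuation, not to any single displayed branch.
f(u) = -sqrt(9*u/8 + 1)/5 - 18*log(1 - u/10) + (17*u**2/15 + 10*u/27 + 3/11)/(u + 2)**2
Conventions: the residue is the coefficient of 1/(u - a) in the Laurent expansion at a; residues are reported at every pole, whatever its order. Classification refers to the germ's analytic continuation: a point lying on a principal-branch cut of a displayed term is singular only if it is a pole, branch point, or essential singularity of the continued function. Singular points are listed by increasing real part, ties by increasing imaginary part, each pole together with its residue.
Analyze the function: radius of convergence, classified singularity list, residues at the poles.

Radius of convergence at 0: 8/9.
At -2: a pole of order 2; residue -562/135.
At -8/9: an algebraic (square-root) branch point.
At 10: a logarithmic branch point.

Denominator factor (u + 2)^2: pole of order 2 at -2, modulus 2.
Branch term (-1/5)*sqrt(1 - u/(-8/9)): its argument vanishes at u = -8/9, a square-root branch point, modulus 8/9.
Branch term (-18)*log(1 - u/(10)): its argument vanishes at u = 10, a logarithmic branch point, modulus 10.
The radius of convergence is the smallest modulus among the singular points: 8/9.
The branch terms are analytic at -2 and contribute nothing to the residue; only the rational part matters.
At the order-2 pole -2 set g(u) = (u - (-2))^2*(rational part) = 17*u**2/15 + 10*u/27 + 3/11.
Order-2 pole: residue = g'(a); g'(-2) = -562/135, so the residue is -562/135.
List the singular points by increasing real part (a conjugate pair: the negative imaginary part first).


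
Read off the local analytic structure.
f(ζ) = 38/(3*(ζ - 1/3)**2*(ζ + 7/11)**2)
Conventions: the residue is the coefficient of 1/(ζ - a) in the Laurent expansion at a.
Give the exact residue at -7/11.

The residue is 227601/8192.

At the order-2 pole -7/11 set g(ζ) = (ζ - (-7/11))^2*f(ζ) = 38/(3*(ζ - 1/3)**2).
Order-2 pole: residue = g'(a); g'(-7/11) = 227601/8192, so the residue is 227601/8192.


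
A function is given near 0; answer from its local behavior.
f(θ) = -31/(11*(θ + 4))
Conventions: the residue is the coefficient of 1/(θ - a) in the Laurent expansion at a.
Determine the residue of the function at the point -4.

The residue is -31/11.

At the order-1 pole -4 set g(θ) = (θ - (-4))*f(θ) = -31/11.
Simple pole: residue = g(a) at a = -4, which is -31/11.


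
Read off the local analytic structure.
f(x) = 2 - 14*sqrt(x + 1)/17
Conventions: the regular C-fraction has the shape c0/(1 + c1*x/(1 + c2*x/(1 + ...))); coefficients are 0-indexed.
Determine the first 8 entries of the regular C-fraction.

The regular C-fraction coefficients are [20/17, 7/20, -1/10, -5/8, 9/8, 1/18, 4/9, 9/64].

Taylor coefficients (expand at 0): a_0 = 20/17, a_1 = -7/17, a_2 = 7/68, a_3 = -7/136, a_4 = 35/1088, a_5 = -49/2176, a_6 = 147/8704, a_7 = -231/17408.
c0 = a_0 = 20/17. Peel one level at a time: if S = 1 + c*x/S' with S'(0) = 1, then c is the x-coefficient of S and S' = c*x/(S - 1).
S_1 = c0/f = 1 + (7/20)*x + (7/200)*x^2 + ...; c1 = 7/20.
S_2 = c1*x/(S_1 - 1) = 1 + (-1/10)*x + (-1/16)*x^2 + ...; c2 = -1/10.
S_3 = c2*x/(S_2 - 1) = 1 + (-5/8)*x + (45/64)*x^2 + ...; c3 = -5/8.
S_4 = c3*x/(S_3 - 1) = 1 + (9/8)*x + (-1/16)*x^2 + ...; c4 = 9/8.
S_5 = c4*x/(S_4 - 1) = 1 + (1/18)*x + (-2/81)*x^2 + ...; c5 = 1/18.
S_6 = c5*x/(S_5 - 1) = 1 + (4/9)*x + (-1/16)*x^2 + ...; c6 = 4/9.
S_7 = c6*x/(S_6 - 1) = 1 + (9/64)*x + ...; c7 = 9/64.


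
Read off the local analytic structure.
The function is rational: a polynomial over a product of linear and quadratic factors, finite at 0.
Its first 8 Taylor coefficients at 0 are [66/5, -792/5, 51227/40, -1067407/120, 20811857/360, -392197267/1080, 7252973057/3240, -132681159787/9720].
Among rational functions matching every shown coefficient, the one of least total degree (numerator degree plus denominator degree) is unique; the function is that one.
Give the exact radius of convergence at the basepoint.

No rational of total degree below 4 reproduces all 8 coefficients; solving the [2/2] Pade equations on them gives f(λ) = (29*λ**2/16 - 7*λ/5 + 3/5)/((λ + 1/6)*(λ + 3/11)), whose expansion matches every shown term.
Denominator factor (λ + 1/6): pole of order 1 at -1/6, modulus 1/6.
Denominator factor (λ + 3/11): pole of order 1 at -3/11, modulus 3/11.
The radius of convergence is the smallest modulus among the singular points: 1/6.

The radius of convergence is 1/6.


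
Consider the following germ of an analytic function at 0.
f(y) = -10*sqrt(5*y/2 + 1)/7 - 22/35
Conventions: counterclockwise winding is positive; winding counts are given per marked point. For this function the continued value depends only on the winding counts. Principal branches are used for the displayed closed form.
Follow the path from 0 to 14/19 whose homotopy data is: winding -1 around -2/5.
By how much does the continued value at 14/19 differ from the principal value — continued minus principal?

The rational part is single-valued and drops out of the difference; each branch term changes only by its own monodromy.
(-10/7)*sqrt(1 - y/(-2/5)): winding -1 is odd, the square root flips sign, contributing -2*(-10/7)*sqrt(1 - (14/19)/(-2/5)) = -2*(-10/7)*sqrt(54/19) = (60/133)*sqrt(114).
Summing the contributions at y = 14/19 gives (60/133)*sqrt(114).

Continued minus principal equals (60/133)*sqrt(114).


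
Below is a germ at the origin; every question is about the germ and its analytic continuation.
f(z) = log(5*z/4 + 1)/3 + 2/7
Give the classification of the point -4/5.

The term (1/3)*log(1 - z/(-4/5)) has argument 1 - -4/5/(-4/5) = 0 at -4/5: a logarithmic (infinitely-sheeted) branch point; the remaining terms are analytic or single-valued there.

The point is a logarithmic branch point.


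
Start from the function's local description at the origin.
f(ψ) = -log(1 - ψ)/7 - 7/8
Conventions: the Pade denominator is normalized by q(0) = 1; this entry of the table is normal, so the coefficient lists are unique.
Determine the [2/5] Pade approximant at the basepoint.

Taylor coefficients needed (expand at 0): a_0 = -7/8, a_1 = 1/7, a_2 = 1/14, a_3 = 1/21, a_4 = 1/28, a_5 = 1/35, a_6 = 1/42, a_7 = 1/49.
Write the denominator as Q(ψ) = 1 + q1*ψ + q2*ψ^2 + q3*ψ^3 + q4*ψ^4 + q5*ψ^5. Requiring Q*f - P = O(ψ^8) with deg P <= 2 kills the coefficients of ψ^3..ψ^7 in Q*f:
  ψ^3: a_3 + q1*a_2 + q2*a_1 + q3*a_0 = 0, i.e. 1/21 + (1/14)*q1 + (1/7)*q2 + (-7/8)*q3 = 0.
  ψ^4: a_4 + q1*a_3 + q2*a_2 + q3*a_1 + q4*a_0 = 0, i.e. 1/28 + (1/21)*q1 + (1/14)*q2 + (1/7)*q3 + (-7/8)*q4 = 0.
  ψ^5: a_5 + q1*a_4 + q2*a_3 + q3*a_2 + q4*a_1 + q5*a_0 = 0, i.e. 1/35 + (1/28)*q1 + (1/21)*q2 + (1/14)*q3 + (1/7)*q4 + (-7/8)*q5 = 0.
  ψ^6: a_6 + q1*a_5 + q2*a_4 + q3*a_3 + q4*a_2 + q5*a_1 = 0, i.e. 1/42 + (1/35)*q1 + (1/28)*q2 + (1/21)*q3 + (1/14)*q4 + (1/7)*q5 = 0.
  ψ^7: a_7 + q1*a_6 + q2*a_5 + q3*a_4 + q4*a_3 + q5*a_2 = 0, i.e. 1/49 + (1/42)*q1 + (1/35)*q2 + (1/28)*q3 + (1/21)*q4 + (1/14)*q5 = 0.
Solving this linear system: q1 = -24006314/17440507, q2 = 21811294/52321521, q3 = 529360/52321521, q4 = 83114/52321521, q5 = 190516/784822815.
The numerator is Q*f truncated at degree 2: P0 = a_0 = -7/8; P1 = a_1 + q1*a_0 = 93988103/69762028; P2 = a_2 + q1*a_1 + q2*a_0 = -717809429/1465002588.

The Pade approximant has numerator coefficients [-7/8, 93988103/69762028, -717809429/1465002588]; denominator coefficients [1, -24006314/17440507, 21811294/52321521, 529360/52321521, 83114/52321521, 190516/784822815].


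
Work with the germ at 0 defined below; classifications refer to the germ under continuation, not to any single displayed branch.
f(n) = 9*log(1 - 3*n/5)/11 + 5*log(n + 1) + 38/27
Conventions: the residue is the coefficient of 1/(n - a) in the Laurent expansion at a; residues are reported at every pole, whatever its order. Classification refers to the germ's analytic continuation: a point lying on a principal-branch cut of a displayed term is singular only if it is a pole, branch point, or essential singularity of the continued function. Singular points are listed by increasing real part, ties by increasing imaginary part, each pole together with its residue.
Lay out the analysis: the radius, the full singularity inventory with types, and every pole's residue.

Radius of convergence at 0: 1.
At -1: a logarithmic branch point.
At 5/3: a logarithmic branch point.

Branch term (5)*log(1 - n/(-1)): its argument vanishes at n = -1, a logarithmic branch point, modulus 1.
Branch term (9/11)*log(1 - n/(5/3)): its argument vanishes at n = 5/3, a logarithmic branch point, modulus 5/3.
The radius of convergence is the smallest modulus among the singular points: 1.
List the singular points by increasing real part (a conjugate pair: the negative imaginary part first).
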